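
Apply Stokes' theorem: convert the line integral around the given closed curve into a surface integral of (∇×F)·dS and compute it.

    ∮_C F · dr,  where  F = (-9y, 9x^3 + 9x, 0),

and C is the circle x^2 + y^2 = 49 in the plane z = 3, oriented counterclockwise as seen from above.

Let S be the flat disk x^2 + y^2 ≤ 49 in the plane z = 3, with upward unit normal n̂ = ẑ. By Stokes' theorem,

    ∮_C F · dr = ∬_S (∇ × F) · n̂ dS = ∬_D (curl F)_z dA,

where D is the disk x^2 + y^2 ≤ 49.

Compute the curl of F = (-9y, 9x^3 + 9x, 0):
    (∇ × F)_x = ∂F_z/∂y - ∂F_y/∂z = 0,
    (∇ × F)_y = ∂F_x/∂z - ∂F_z/∂x = 0,
    (∇ × F)_z = ∂F_y/∂x - ∂F_x/∂y = 27x^2 + 18.

On z = 3, (curl F)_z = 27x^2 + 18.

Convert to polar (x = r cos θ, y = r sin θ, dA = r dr dθ); the integrand becomes 27r^2cos(θ)^2 + 18, so

    ∬_D (curl F)_z dA = ∫_0^{2π} ∫_0^{7} (27r^2cos(θ)^2 + 18) · r dr dθ.

Inner (r from 0 to 7): 64827cos(θ)^2/4 + 441.
Outer (θ from 0 to 2π): 68355π/4.

Therefore ∮_C F · dr = 68355π/4.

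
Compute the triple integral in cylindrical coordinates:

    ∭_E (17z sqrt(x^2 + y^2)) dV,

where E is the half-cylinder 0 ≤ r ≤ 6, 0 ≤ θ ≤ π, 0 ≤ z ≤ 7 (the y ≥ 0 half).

In cylindrical coordinates, x = r cos(θ), y = r sin(θ), z = z, and dV = r dr dθ dz.

The integrand becomes 17r z, so

    ∭_E (17z sqrt(x^2 + y^2)) dV = ∫_{0}^{π} ∫_{0}^{6} ∫_{0}^{7} (17r z) · r dz dr dθ.

Inner (z): 833r^2/2.
Middle (r from 0 to 6): 29988.
Outer (θ): 29988π.

Therefore the triple integral equals 29988π.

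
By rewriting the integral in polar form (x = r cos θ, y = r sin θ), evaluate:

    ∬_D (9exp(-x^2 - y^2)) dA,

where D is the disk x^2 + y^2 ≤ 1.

The region D is 0 ≤ r ≤ 1, 0 ≤ θ ≤ 2π in polar coordinates, where x = r cos(θ), y = r sin(θ), and dA = r dr dθ.

Under the substitution, the integrand becomes 9exp(-r^2), so

    ∬_D (9exp(-x^2 - y^2)) dA = ∫_{0}^{2π} ∫_{0}^{1} (9exp(-r^2)) · r dr dθ.

Inner integral (in r): ∫_{0}^{1} (9exp(-r^2)) · r dr = 9/2 - 9exp(-1)/2.

Outer integral (in θ): ∫_{0}^{2π} (9/2 - 9exp(-1)/2) dθ = -9π exp(-1) + 9π.

Therefore ∬_D (9exp(-x^2 - y^2)) dA = -9π exp(-1) + 9π.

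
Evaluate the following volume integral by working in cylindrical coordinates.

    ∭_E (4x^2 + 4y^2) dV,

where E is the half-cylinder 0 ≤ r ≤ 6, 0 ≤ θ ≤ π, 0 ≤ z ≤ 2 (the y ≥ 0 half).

In cylindrical coordinates, x = r cos(θ), y = r sin(θ), z = z, and dV = r dr dθ dz.

The integrand becomes 4r^2, so

    ∭_E (4x^2 + 4y^2) dV = ∫_{0}^{π} ∫_{0}^{6} ∫_{0}^{2} (4r^2) · r dz dr dθ.

Inner (z): 8r^3.
Middle (r from 0 to 6): 2592.
Outer (θ): 2592π.

Therefore the triple integral equals 2592π.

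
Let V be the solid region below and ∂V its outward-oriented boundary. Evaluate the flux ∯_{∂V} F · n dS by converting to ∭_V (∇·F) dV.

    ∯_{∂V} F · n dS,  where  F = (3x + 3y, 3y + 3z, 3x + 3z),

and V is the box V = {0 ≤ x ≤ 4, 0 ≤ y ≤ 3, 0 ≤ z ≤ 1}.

By the divergence theorem,

    ∯_{∂V} F · n dS = ∭_V (∇ · F) dV.

Compute the divergence:
    ∇ · F = ∂F_x/∂x + ∂F_y/∂y + ∂F_z/∂z = 3 + 3 + 3 = 9.

V is a rectangular box, so dV = dx dy dz with 0 ≤ x ≤ 4, 0 ≤ y ≤ 3, 0 ≤ z ≤ 1.

Integrate (9) over V as an iterated integral:

    ∭_V (∇·F) dV = ∫_0^{4} ∫_0^{3} ∫_0^{1} (9) dz dy dx.

Inner (z from 0 to 1): 9.
Middle (y from 0 to 3): 27.
Outer (x from 0 to 4): 108.

Therefore ∯_{∂V} F · n dS = 108.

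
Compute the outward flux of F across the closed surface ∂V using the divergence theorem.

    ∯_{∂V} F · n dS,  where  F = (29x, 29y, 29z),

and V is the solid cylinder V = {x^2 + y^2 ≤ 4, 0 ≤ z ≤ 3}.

By the divergence theorem,

    ∯_{∂V} F · n dS = ∭_V (∇ · F) dV.

Compute the divergence:
    ∇ · F = ∂F_x/∂x + ∂F_y/∂y + ∂F_z/∂z = 29 + 29 + 29 = 87.

In cylindrical coordinates, x = r cos(θ), y = r sin(θ), z = z, dV = r dr dθ dz, with 0 ≤ r ≤ 2, 0 ≤ θ ≤ 2π, 0 ≤ z ≤ 3.

The integrand, after substitution and multiplying by the volume element, becomes (87) · r, so

    ∭_V (∇·F) dV = ∫_0^{2π} ∫_0^{2} ∫_0^{3} (87) · r dz dr dθ.

Inner (z from 0 to 3): 261r.
Middle (r from 0 to 2): 522.
Outer (θ from 0 to 2π): 1044π.

Therefore ∯_{∂V} F · n dS = 1044π.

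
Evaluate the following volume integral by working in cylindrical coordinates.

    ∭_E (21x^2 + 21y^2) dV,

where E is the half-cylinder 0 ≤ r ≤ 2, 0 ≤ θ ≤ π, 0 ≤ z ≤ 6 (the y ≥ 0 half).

In cylindrical coordinates, x = r cos(θ), y = r sin(θ), z = z, and dV = r dr dθ dz.

The integrand becomes 21r^2, so

    ∭_E (21x^2 + 21y^2) dV = ∫_{0}^{π} ∫_{0}^{2} ∫_{0}^{6} (21r^2) · r dz dr dθ.

Inner (z): 126r^3.
Middle (r from 0 to 2): 504.
Outer (θ): 504π.

Therefore the triple integral equals 504π.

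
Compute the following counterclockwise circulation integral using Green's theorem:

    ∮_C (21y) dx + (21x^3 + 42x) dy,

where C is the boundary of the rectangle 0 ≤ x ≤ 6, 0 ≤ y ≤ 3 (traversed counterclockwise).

Green's theorem converts the closed line integral into a double integral over the enclosed region D:

    ∮_C P dx + Q dy = ∬_D (∂Q/∂x - ∂P/∂y) dA.

Here P = 21y, Q = 21x^3 + 42x, so

    ∂Q/∂x = 63x^2 + 42,    ∂P/∂y = 21,
    ∂Q/∂x - ∂P/∂y = 63x^2 + 21.

D is the region 0 ≤ x ≤ 6, 0 ≤ y ≤ 3. Evaluating the double integral:

    ∬_D (63x^2 + 21) dA = ∫_0^{6} ∫_0^{3} (63x^2 + 21) dy dx.

Inner (y from 0 to 3): 189x^2 + 63.
Outer (x from 0 to 6): 13986.

Therefore ∮_C P dx + Q dy = 13986.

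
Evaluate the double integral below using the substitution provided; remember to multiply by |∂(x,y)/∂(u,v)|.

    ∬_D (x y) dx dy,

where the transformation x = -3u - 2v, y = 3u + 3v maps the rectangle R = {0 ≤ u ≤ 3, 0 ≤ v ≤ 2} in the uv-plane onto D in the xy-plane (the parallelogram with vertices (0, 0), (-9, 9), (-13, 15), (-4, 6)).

Compute the Jacobian determinant of (x, y) with respect to (u, v):

    ∂(x,y)/∂(u,v) = | -3  -2 | = (-3)(3) - (-2)(3) = -3.
                   | 3  3 |

Its absolute value is |J| = 3 (the area scaling factor).

Substituting x = -3u - 2v, y = 3u + 3v into the integrand,

    x y → -9u^2 - 15u v - 6v^2,

so the integral becomes

    ∬_R (-9u^2 - 15u v - 6v^2) · |J| du dv = ∫_0^3 ∫_0^2 (-27u^2 - 45u v - 18v^2) dv du.

Inner (v): -54u^2 - 90u - 48.
Outer (u): -1035.

Therefore ∬_D (x y) dx dy = -1035.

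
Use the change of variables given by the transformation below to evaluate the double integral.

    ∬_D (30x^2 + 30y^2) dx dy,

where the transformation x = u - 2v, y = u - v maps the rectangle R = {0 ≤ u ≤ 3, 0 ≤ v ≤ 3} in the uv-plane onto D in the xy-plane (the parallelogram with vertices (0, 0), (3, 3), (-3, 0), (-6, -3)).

Compute the Jacobian determinant of (x, y) with respect to (u, v):

    ∂(x,y)/∂(u,v) = | 1  -2 | = (1)(-1) - (-2)(1) = 1.
                   | 1  -1 |

Its absolute value is |J| = 1 (the area scaling factor).

Substituting x = u - 2v, y = u - v into the integrand,

    30x^2 + 30y^2 → 60u^2 - 180u v + 150v^2,

so the integral becomes

    ∬_R (60u^2 - 180u v + 150v^2) · |J| du dv = ∫_0^3 ∫_0^3 (60u^2 - 180u v + 150v^2) dv du.

Inner (v): 180u^2 - 810u + 1350.
Outer (u): 2025.

Therefore ∬_D (30x^2 + 30y^2) dx dy = 2025.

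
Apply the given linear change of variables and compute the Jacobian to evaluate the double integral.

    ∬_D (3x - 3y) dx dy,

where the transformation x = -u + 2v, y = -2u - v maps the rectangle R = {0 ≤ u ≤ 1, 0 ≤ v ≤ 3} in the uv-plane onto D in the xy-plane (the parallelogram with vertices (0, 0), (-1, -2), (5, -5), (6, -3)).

Compute the Jacobian determinant of (x, y) with respect to (u, v):

    ∂(x,y)/∂(u,v) = | -1  2 | = (-1)(-1) - (2)(-2) = 5.
                   | -2  -1 |

Its absolute value is |J| = 5 (the area scaling factor).

Substituting x = -u + 2v, y = -2u - v into the integrand,

    3x - 3y → 3u + 9v,

so the integral becomes

    ∬_R (3u + 9v) · |J| du dv = ∫_0^1 ∫_0^3 (15u + 45v) dv du.

Inner (v): 45u + 405/2.
Outer (u): 225.

Therefore ∬_D (3x - 3y) dx dy = 225.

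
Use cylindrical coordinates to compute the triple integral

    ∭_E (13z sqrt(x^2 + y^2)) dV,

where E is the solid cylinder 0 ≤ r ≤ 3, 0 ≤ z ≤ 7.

In cylindrical coordinates, x = r cos(θ), y = r sin(θ), z = z, and dV = r dr dθ dz.

The integrand becomes 13r z, so

    ∭_E (13z sqrt(x^2 + y^2)) dV = ∫_{0}^{2π} ∫_{0}^{3} ∫_{0}^{7} (13r z) · r dz dr dθ.

Inner (z): 637r^2/2.
Middle (r from 0 to 3): 5733/2.
Outer (θ): 5733π.

Therefore the triple integral equals 5733π.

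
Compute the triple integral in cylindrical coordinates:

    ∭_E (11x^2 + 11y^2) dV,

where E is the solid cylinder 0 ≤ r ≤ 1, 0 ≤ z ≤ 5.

In cylindrical coordinates, x = r cos(θ), y = r sin(θ), z = z, and dV = r dr dθ dz.

The integrand becomes 11r^2, so

    ∭_E (11x^2 + 11y^2) dV = ∫_{0}^{2π} ∫_{0}^{1} ∫_{0}^{5} (11r^2) · r dz dr dθ.

Inner (z): 55r^3.
Middle (r from 0 to 1): 55/4.
Outer (θ): 55π/2.

Therefore the triple integral equals 55π/2.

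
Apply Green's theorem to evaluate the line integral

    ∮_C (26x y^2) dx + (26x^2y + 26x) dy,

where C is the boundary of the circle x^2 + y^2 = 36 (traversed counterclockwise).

Green's theorem converts the closed line integral into a double integral over the enclosed region D:

    ∮_C P dx + Q dy = ∬_D (∂Q/∂x - ∂P/∂y) dA.

Here P = 26x y^2, Q = 26x^2y + 26x, so

    ∂Q/∂x = 52x y + 26,    ∂P/∂y = 52x y,
    ∂Q/∂x - ∂P/∂y = 26.

D is the region x^2 + y^2 ≤ 36. Evaluating the double integral:

In polar coordinates (x = r cos θ, y = r sin θ, dA = r dr dθ) the integrand becomes 26, so

    ∬_D (26) dA = ∫_0^{2π} ∫_0^{6} (26) · r dr dθ.

Inner (r from 0 to 6): 468.
Outer (θ from 0 to 2π): 936π.

Therefore ∮_C P dx + Q dy = 936π.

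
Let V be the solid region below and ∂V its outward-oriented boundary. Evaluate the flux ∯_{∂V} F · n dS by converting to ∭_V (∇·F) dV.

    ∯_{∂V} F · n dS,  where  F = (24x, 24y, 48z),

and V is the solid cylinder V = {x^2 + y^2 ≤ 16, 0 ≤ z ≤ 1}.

By the divergence theorem,

    ∯_{∂V} F · n dS = ∭_V (∇ · F) dV.

Compute the divergence:
    ∇ · F = ∂F_x/∂x + ∂F_y/∂y + ∂F_z/∂z = 24 + 24 + 48 = 96.

In cylindrical coordinates, x = r cos(θ), y = r sin(θ), z = z, dV = r dr dθ dz, with 0 ≤ r ≤ 4, 0 ≤ θ ≤ 2π, 0 ≤ z ≤ 1.

The integrand, after substitution and multiplying by the volume element, becomes (96) · r, so

    ∭_V (∇·F) dV = ∫_0^{2π} ∫_0^{4} ∫_0^{1} (96) · r dz dr dθ.

Inner (z from 0 to 1): 96r.
Middle (r from 0 to 4): 768.
Outer (θ from 0 to 2π): 1536π.

Therefore ∯_{∂V} F · n dS = 1536π.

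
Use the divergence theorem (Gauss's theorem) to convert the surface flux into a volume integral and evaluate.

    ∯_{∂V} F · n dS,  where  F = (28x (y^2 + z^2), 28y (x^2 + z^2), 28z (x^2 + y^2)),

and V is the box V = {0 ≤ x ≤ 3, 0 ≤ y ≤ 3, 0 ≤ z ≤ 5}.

By the divergence theorem,

    ∯_{∂V} F · n dS = ∭_V (∇ · F) dV.

Compute the divergence:
    ∇ · F = ∂F_x/∂x + ∂F_y/∂y + ∂F_z/∂z = 28y^2 + 28z^2 + 28x^2 + 28z^2 + 28x^2 + 28y^2 = 56x^2 + 56y^2 + 56z^2.

V is a rectangular box, so dV = dx dy dz with 0 ≤ x ≤ 3, 0 ≤ y ≤ 3, 0 ≤ z ≤ 5.

Integrate (56x^2 + 56y^2 + 56z^2) over V as an iterated integral:

    ∭_V (∇·F) dV = ∫_0^{3} ∫_0^{3} ∫_0^{5} (56x^2 + 56y^2 + 56z^2) dz dy dx.

Inner (z from 0 to 5): 280x^2 + 280y^2 + 7000/3.
Middle (y from 0 to 3): 840x^2 + 9520.
Outer (x from 0 to 3): 36120.

Therefore ∯_{∂V} F · n dS = 36120.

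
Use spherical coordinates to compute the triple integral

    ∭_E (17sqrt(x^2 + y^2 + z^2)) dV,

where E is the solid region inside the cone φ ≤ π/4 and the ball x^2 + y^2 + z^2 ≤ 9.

In spherical coordinates, x = ρ sin(φ) cos(θ), y = ρ sin(φ) sin(θ), z = ρ cos(φ), and dV = ρ^2 sin(φ) dρ dφ dθ.

The integrand becomes 17ρ, so

    ∭_E (17sqrt(x^2 + y^2 + z^2)) dV = ∫_{0}^{2π} ∫_{0}^{π/4} ∫_{0}^{3} (17ρ) · ρ^2 sin(φ) dρ dφ dθ.

Inner (ρ): 1377sin(φ)/4.
Middle (φ): 1377/4 - 1377sqrt(2)/8.
Outer (θ): 1377π (2 - sqrt(2))/4.

Therefore the triple integral equals 1377π (2 - sqrt(2))/4.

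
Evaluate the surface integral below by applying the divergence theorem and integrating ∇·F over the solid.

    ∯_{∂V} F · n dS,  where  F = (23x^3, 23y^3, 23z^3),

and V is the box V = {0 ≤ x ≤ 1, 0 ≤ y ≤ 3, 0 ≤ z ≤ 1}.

By the divergence theorem,

    ∯_{∂V} F · n dS = ∭_V (∇ · F) dV.

Compute the divergence:
    ∇ · F = ∂F_x/∂x + ∂F_y/∂y + ∂F_z/∂z = 69x^2 + 69y^2 + 69z^2.

V is a rectangular box, so dV = dx dy dz with 0 ≤ x ≤ 1, 0 ≤ y ≤ 3, 0 ≤ z ≤ 1.

Integrate (69x^2 + 69y^2 + 69z^2) over V as an iterated integral:

    ∭_V (∇·F) dV = ∫_0^{1} ∫_0^{3} ∫_0^{1} (69x^2 + 69y^2 + 69z^2) dz dy dx.

Inner (z from 0 to 1): 69x^2 + 69y^2 + 23.
Middle (y from 0 to 3): 207x^2 + 690.
Outer (x from 0 to 1): 759.

Therefore ∯_{∂V} F · n dS = 759.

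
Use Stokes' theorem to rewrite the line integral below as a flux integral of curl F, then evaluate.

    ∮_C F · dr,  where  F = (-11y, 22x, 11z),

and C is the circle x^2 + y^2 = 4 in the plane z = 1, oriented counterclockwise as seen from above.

Let S be the flat disk x^2 + y^2 ≤ 4 in the plane z = 1, with upward unit normal n̂ = ẑ. By Stokes' theorem,

    ∮_C F · dr = ∬_S (∇ × F) · n̂ dS = ∬_D (curl F)_z dA,

where D is the disk x^2 + y^2 ≤ 4.

Compute the curl of F = (-11y, 22x, 11z):
    (∇ × F)_x = ∂F_z/∂y - ∂F_y/∂z = 0,
    (∇ × F)_y = ∂F_x/∂z - ∂F_z/∂x = 0,
    (∇ × F)_z = ∂F_y/∂x - ∂F_x/∂y = 33.

On z = 1, (curl F)_z = 33.

Convert to polar (x = r cos θ, y = r sin θ, dA = r dr dθ); the integrand becomes 33, so

    ∬_D (curl F)_z dA = ∫_0^{2π} ∫_0^{2} (33) · r dr dθ.

Inner (r from 0 to 2): 66.
Outer (θ from 0 to 2π): 132π.

Therefore ∮_C F · dr = 132π.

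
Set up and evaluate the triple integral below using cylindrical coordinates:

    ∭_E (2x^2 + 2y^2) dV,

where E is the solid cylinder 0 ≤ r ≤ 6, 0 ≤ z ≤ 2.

In cylindrical coordinates, x = r cos(θ), y = r sin(θ), z = z, and dV = r dr dθ dz.

The integrand becomes 2r^2, so

    ∭_E (2x^2 + 2y^2) dV = ∫_{0}^{2π} ∫_{0}^{6} ∫_{0}^{2} (2r^2) · r dz dr dθ.

Inner (z): 4r^3.
Middle (r from 0 to 6): 1296.
Outer (θ): 2592π.

Therefore the triple integral equals 2592π.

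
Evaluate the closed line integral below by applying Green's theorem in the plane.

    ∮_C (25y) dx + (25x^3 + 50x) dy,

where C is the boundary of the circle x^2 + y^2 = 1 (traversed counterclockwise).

Green's theorem converts the closed line integral into a double integral over the enclosed region D:

    ∮_C P dx + Q dy = ∬_D (∂Q/∂x - ∂P/∂y) dA.

Here P = 25y, Q = 25x^3 + 50x, so

    ∂Q/∂x = 75x^2 + 50,    ∂P/∂y = 25,
    ∂Q/∂x - ∂P/∂y = 75x^2 + 25.

D is the region x^2 + y^2 ≤ 1. Evaluating the double integral:

In polar coordinates (x = r cos θ, y = r sin θ, dA = r dr dθ) the integrand becomes 75r^2cos(θ)^2 + 25, so

    ∬_D (75x^2 + 25) dA = ∫_0^{2π} ∫_0^{1} (75r^2cos(θ)^2 + 25) · r dr dθ.

Inner (r from 0 to 1): 75cos(θ)^2/4 + 25/2.
Outer (θ from 0 to 2π): 175π/4.

Therefore ∮_C P dx + Q dy = 175π/4.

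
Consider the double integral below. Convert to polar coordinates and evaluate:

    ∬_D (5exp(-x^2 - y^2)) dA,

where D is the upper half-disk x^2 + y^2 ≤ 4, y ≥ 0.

The region D is 0 ≤ r ≤ 2, 0 ≤ θ ≤ π in polar coordinates, where x = r cos(θ), y = r sin(θ), and dA = r dr dθ.

Under the substitution, the integrand becomes 5exp(-r^2), so

    ∬_D (5exp(-x^2 - y^2)) dA = ∫_{0}^{π} ∫_{0}^{2} (5exp(-r^2)) · r dr dθ.

Inner integral (in r): ∫_{0}^{2} (5exp(-r^2)) · r dr = 5/2 - 5exp(-4)/2.

Outer integral (in θ): ∫_{0}^{π} (5/2 - 5exp(-4)/2) dθ = -5π (1 - exp(4))exp(-4)/2.

Therefore ∬_D (5exp(-x^2 - y^2)) dA = -5π (1 - exp(4))exp(-4)/2.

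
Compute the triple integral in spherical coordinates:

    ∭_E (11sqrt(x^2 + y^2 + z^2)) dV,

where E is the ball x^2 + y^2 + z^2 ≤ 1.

In spherical coordinates, x = ρ sin(φ) cos(θ), y = ρ sin(φ) sin(θ), z = ρ cos(φ), and dV = ρ^2 sin(φ) dρ dφ dθ.

The integrand becomes 11ρ, so

    ∭_E (11sqrt(x^2 + y^2 + z^2)) dV = ∫_{0}^{2π} ∫_{0}^{π} ∫_{0}^{1} (11ρ) · ρ^2 sin(φ) dρ dφ dθ.

Inner (ρ): 11sin(φ)/4.
Middle (φ): 11/2.
Outer (θ): 11π.

Therefore the triple integral equals 11π.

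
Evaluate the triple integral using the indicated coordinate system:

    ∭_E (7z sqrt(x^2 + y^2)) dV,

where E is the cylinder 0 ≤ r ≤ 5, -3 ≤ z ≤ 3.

In cylindrical coordinates, x = r cos(θ), y = r sin(θ), z = z, and dV = r dr dθ dz.

The integrand becomes 7r z, so

    ∭_E (7z sqrt(x^2 + y^2)) dV = ∫_{0}^{2π} ∫_{0}^{5} ∫_{-3}^{3} (7r z) · r dz dr dθ.

Inner (z): 0.
Middle (r from 0 to 5): 0.
Outer (θ): 0.

Therefore the triple integral equals 0.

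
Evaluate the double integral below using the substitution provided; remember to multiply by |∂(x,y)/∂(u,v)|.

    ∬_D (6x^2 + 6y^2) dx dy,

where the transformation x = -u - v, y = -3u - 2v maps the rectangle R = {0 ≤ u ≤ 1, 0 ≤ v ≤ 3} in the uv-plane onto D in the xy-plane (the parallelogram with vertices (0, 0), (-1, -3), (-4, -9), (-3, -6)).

Compute the Jacobian determinant of (x, y) with respect to (u, v):

    ∂(x,y)/∂(u,v) = | -1  -1 | = (-1)(-2) - (-1)(-3) = -1.
                   | -3  -2 |

Its absolute value is |J| = 1 (the area scaling factor).

Substituting x = -u - v, y = -3u - 2v into the integrand,

    6x^2 + 6y^2 → 60u^2 + 84u v + 30v^2,

so the integral becomes

    ∬_R (60u^2 + 84u v + 30v^2) · |J| du dv = ∫_0^1 ∫_0^3 (60u^2 + 84u v + 30v^2) dv du.

Inner (v): 180u^2 + 378u + 270.
Outer (u): 519.

Therefore ∬_D (6x^2 + 6y^2) dx dy = 519.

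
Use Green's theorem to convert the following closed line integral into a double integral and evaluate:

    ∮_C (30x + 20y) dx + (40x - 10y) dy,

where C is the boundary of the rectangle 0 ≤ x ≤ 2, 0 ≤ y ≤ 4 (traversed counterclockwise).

Green's theorem converts the closed line integral into a double integral over the enclosed region D:

    ∮_C P dx + Q dy = ∬_D (∂Q/∂x - ∂P/∂y) dA.

Here P = 30x + 20y, Q = 40x - 10y, so

    ∂Q/∂x = 40,    ∂P/∂y = 20,
    ∂Q/∂x - ∂P/∂y = 20.

D is the region 0 ≤ x ≤ 2, 0 ≤ y ≤ 4. Evaluating the double integral:

    ∬_D (20) dA = ∫_0^{2} ∫_0^{4} (20) dy dx.

Inner (y from 0 to 4): 80.
Outer (x from 0 to 2): 160.

Therefore ∮_C P dx + Q dy = 160.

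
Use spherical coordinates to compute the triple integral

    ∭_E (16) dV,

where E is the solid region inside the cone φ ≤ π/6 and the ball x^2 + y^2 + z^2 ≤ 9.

In spherical coordinates, x = ρ sin(φ) cos(θ), y = ρ sin(φ) sin(θ), z = ρ cos(φ), and dV = ρ^2 sin(φ) dρ dφ dθ.

The integrand becomes 16, so

    ∭_E (16) dV = ∫_{0}^{2π} ∫_{0}^{π/6} ∫_{0}^{3} (16) · ρ^2 sin(φ) dρ dφ dθ.

Inner (ρ): 144sin(φ).
Middle (φ): 144 - 72sqrt(3).
Outer (θ): 144π (2 - sqrt(3)).

Therefore the triple integral equals 144π (2 - sqrt(3)).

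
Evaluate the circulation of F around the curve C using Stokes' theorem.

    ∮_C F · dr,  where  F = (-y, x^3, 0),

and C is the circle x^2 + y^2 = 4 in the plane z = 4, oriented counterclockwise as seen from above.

Let S be the flat disk x^2 + y^2 ≤ 4 in the plane z = 4, with upward unit normal n̂ = ẑ. By Stokes' theorem,

    ∮_C F · dr = ∬_S (∇ × F) · n̂ dS = ∬_D (curl F)_z dA,

where D is the disk x^2 + y^2 ≤ 4.

Compute the curl of F = (-y, x^3, 0):
    (∇ × F)_x = ∂F_z/∂y - ∂F_y/∂z = 0,
    (∇ × F)_y = ∂F_x/∂z - ∂F_z/∂x = 0,
    (∇ × F)_z = ∂F_y/∂x - ∂F_x/∂y = 3x^2 + 1.

On z = 4, (curl F)_z = 3x^2 + 1.

Convert to polar (x = r cos θ, y = r sin θ, dA = r dr dθ); the integrand becomes 3r^2cos(θ)^2 + 1, so

    ∬_D (curl F)_z dA = ∫_0^{2π} ∫_0^{2} (3r^2cos(θ)^2 + 1) · r dr dθ.

Inner (r from 0 to 2): 12cos(θ)^2 + 2.
Outer (θ from 0 to 2π): 16π.

Therefore ∮_C F · dr = 16π.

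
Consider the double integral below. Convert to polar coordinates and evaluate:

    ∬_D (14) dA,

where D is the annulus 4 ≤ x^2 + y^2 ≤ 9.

The region D is 2 ≤ r ≤ 3, 0 ≤ θ ≤ 2π in polar coordinates, where x = r cos(θ), y = r sin(θ), and dA = r dr dθ.

Under the substitution, the integrand becomes 14, so

    ∬_D (14) dA = ∫_{0}^{2π} ∫_{2}^{3} (14) · r dr dθ.

Inner integral (in r): ∫_{2}^{3} (14) · r dr = 35.

Outer integral (in θ): ∫_{0}^{2π} (35) dθ = 70π.

Therefore ∬_D (14) dA = 70π.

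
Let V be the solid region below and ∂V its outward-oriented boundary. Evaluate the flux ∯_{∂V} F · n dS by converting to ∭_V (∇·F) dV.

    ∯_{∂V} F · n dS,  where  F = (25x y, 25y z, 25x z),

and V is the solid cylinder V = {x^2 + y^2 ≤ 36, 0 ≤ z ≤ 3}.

By the divergence theorem,

    ∯_{∂V} F · n dS = ∭_V (∇ · F) dV.

Compute the divergence:
    ∇ · F = ∂F_x/∂x + ∂F_y/∂y + ∂F_z/∂z = 25y + 25z + 25x = 25x + 25y + 25z.

In cylindrical coordinates, x = r cos(θ), y = r sin(θ), z = z, dV = r dr dθ dz, with 0 ≤ r ≤ 6, 0 ≤ θ ≤ 2π, 0 ≤ z ≤ 3.

The integrand, after substitution and multiplying by the volume element, becomes (25sqrt(2)r sin(θ + π/4) + 25z) · r, so

    ∭_V (∇·F) dV = ∫_0^{2π} ∫_0^{6} ∫_0^{3} (25sqrt(2)r sin(θ + π/4) + 25z) · r dz dr dθ.

Inner (z from 0 to 3): 75r (2sqrt(2)r sin(θ + π/4) + 3)/2.
Middle (r from 0 to 6): 5400sqrt(2)sin(θ + π/4) + 2025.
Outer (θ from 0 to 2π): 4050π.

Therefore ∯_{∂V} F · n dS = 4050π.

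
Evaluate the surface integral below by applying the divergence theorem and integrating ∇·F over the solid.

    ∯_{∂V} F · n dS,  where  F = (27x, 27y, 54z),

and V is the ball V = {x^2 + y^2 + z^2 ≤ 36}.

By the divergence theorem,

    ∯_{∂V} F · n dS = ∭_V (∇ · F) dV.

Compute the divergence:
    ∇ · F = ∂F_x/∂x + ∂F_y/∂y + ∂F_z/∂z = 27 + 27 + 54 = 108.

In spherical coordinates, x = ρ sin(φ) cos(θ), y = ρ sin(φ) sin(θ), z = ρ cos(φ), dV = ρ^2 sin(φ) dρ dφ dθ, with 0 ≤ ρ ≤ 6, 0 ≤ φ ≤ π, 0 ≤ θ ≤ 2π.

The integrand, after substitution and multiplying by the volume element, becomes (108) · ρ^2 sin(φ), so

    ∭_V (∇·F) dV = ∫_0^{2π} ∫_0^{π} ∫_0^{6} (108) · ρ^2 sin(φ) dρ dφ dθ.

Inner (ρ from 0 to 6): 7776sin(φ).
Middle (φ from 0 to π): 15552.
Outer (θ from 0 to 2π): 31104π.

Therefore ∯_{∂V} F · n dS = 31104π.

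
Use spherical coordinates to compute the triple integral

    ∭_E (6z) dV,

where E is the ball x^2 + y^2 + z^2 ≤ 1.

In spherical coordinates, x = ρ sin(φ) cos(θ), y = ρ sin(φ) sin(θ), z = ρ cos(φ), and dV = ρ^2 sin(φ) dρ dφ dθ.

The integrand becomes 6ρ cos(φ), so

    ∭_E (6z) dV = ∫_{0}^{2π} ∫_{0}^{π} ∫_{0}^{1} (6ρ cos(φ)) · ρ^2 sin(φ) dρ dφ dθ.

Inner (ρ): 3sin(2φ)/4.
Middle (φ): 0.
Outer (θ): 0.

Therefore the triple integral equals 0.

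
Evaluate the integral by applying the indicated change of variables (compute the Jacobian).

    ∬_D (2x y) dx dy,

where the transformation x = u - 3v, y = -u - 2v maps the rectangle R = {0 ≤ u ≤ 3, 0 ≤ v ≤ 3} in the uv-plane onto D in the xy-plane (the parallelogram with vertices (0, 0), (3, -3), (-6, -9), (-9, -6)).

Compute the Jacobian determinant of (x, y) with respect to (u, v):

    ∂(x,y)/∂(u,v) = | 1  -3 | = (1)(-2) - (-3)(-1) = -5.
                   | -1  -2 |

Its absolute value is |J| = 5 (the area scaling factor).

Substituting x = u - 3v, y = -u - 2v into the integrand,

    2x y → -2u^2 + 2u v + 12v^2,

so the integral becomes

    ∬_R (-2u^2 + 2u v + 12v^2) · |J| du dv = ∫_0^3 ∫_0^3 (-10u^2 + 10u v + 60v^2) dv du.

Inner (v): -30u^2 + 45u + 540.
Outer (u): 3105/2.

Therefore ∬_D (2x y) dx dy = 3105/2.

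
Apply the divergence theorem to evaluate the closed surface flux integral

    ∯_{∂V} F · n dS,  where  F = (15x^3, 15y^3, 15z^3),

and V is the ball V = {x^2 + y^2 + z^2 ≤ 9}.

By the divergence theorem,

    ∯_{∂V} F · n dS = ∭_V (∇ · F) dV.

Compute the divergence:
    ∇ · F = ∂F_x/∂x + ∂F_y/∂y + ∂F_z/∂z = 45x^2 + 45y^2 + 45z^2.

In spherical coordinates, x = ρ sin(φ) cos(θ), y = ρ sin(φ) sin(θ), z = ρ cos(φ), dV = ρ^2 sin(φ) dρ dφ dθ, with 0 ≤ ρ ≤ 3, 0 ≤ φ ≤ π, 0 ≤ θ ≤ 2π.

The integrand, after substitution and multiplying by the volume element, becomes (45ρ^2) · ρ^2 sin(φ), so

    ∭_V (∇·F) dV = ∫_0^{2π} ∫_0^{π} ∫_0^{3} (45ρ^2) · ρ^2 sin(φ) dρ dφ dθ.

Inner (ρ from 0 to 3): 2187sin(φ).
Middle (φ from 0 to π): 4374.
Outer (θ from 0 to 2π): 8748π.

Therefore ∯_{∂V} F · n dS = 8748π.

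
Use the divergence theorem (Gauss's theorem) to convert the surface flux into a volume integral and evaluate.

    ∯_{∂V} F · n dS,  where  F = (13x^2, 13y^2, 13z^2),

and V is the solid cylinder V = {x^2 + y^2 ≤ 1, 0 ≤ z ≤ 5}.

By the divergence theorem,

    ∯_{∂V} F · n dS = ∭_V (∇ · F) dV.

Compute the divergence:
    ∇ · F = ∂F_x/∂x + ∂F_y/∂y + ∂F_z/∂z = 26x + 26y + 26z.

In cylindrical coordinates, x = r cos(θ), y = r sin(θ), z = z, dV = r dr dθ dz, with 0 ≤ r ≤ 1, 0 ≤ θ ≤ 2π, 0 ≤ z ≤ 5.

The integrand, after substitution and multiplying by the volume element, becomes (26sqrt(2)r sin(θ + π/4) + 26z) · r, so

    ∭_V (∇·F) dV = ∫_0^{2π} ∫_0^{1} ∫_0^{5} (26sqrt(2)r sin(θ + π/4) + 26z) · r dz dr dθ.

Inner (z from 0 to 5): 65r (2sqrt(2)r sin(θ + π/4) + 5).
Middle (r from 0 to 1): 130sqrt(2)sin(θ + π/4)/3 + 325/2.
Outer (θ from 0 to 2π): 325π.

Therefore ∯_{∂V} F · n dS = 325π.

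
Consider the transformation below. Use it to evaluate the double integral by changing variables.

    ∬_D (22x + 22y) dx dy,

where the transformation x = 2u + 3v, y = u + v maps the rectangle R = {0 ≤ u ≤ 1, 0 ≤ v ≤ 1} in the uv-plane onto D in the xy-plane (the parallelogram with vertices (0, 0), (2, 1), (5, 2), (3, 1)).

Compute the Jacobian determinant of (x, y) with respect to (u, v):

    ∂(x,y)/∂(u,v) = | 2  3 | = (2)(1) - (3)(1) = -1.
                   | 1  1 |

Its absolute value is |J| = 1 (the area scaling factor).

Substituting x = 2u + 3v, y = u + v into the integrand,

    22x + 22y → 66u + 88v,

so the integral becomes

    ∬_R (66u + 88v) · |J| du dv = ∫_0^1 ∫_0^1 (66u + 88v) dv du.

Inner (v): 66u + 44.
Outer (u): 77.

Therefore ∬_D (22x + 22y) dx dy = 77.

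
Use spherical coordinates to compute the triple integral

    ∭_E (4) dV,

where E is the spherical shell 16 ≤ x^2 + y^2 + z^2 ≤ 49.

In spherical coordinates, x = ρ sin(φ) cos(θ), y = ρ sin(φ) sin(θ), z = ρ cos(φ), and dV = ρ^2 sin(φ) dρ dφ dθ.

The integrand becomes 4, so

    ∭_E (4) dV = ∫_{0}^{2π} ∫_{0}^{π} ∫_{4}^{7} (4) · ρ^2 sin(φ) dρ dφ dθ.

Inner (ρ): 372sin(φ).
Middle (φ): 744.
Outer (θ): 1488π.

Therefore the triple integral equals 1488π.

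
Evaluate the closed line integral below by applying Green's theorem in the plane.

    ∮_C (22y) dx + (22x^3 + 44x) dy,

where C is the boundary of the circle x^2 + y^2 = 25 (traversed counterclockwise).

Green's theorem converts the closed line integral into a double integral over the enclosed region D:

    ∮_C P dx + Q dy = ∬_D (∂Q/∂x - ∂P/∂y) dA.

Here P = 22y, Q = 22x^3 + 44x, so

    ∂Q/∂x = 66x^2 + 44,    ∂P/∂y = 22,
    ∂Q/∂x - ∂P/∂y = 66x^2 + 22.

D is the region x^2 + y^2 ≤ 25. Evaluating the double integral:

In polar coordinates (x = r cos θ, y = r sin θ, dA = r dr dθ) the integrand becomes 66r^2cos(θ)^2 + 22, so

    ∬_D (66x^2 + 22) dA = ∫_0^{2π} ∫_0^{5} (66r^2cos(θ)^2 + 22) · r dr dθ.

Inner (r from 0 to 5): 20625cos(θ)^2/2 + 275.
Outer (θ from 0 to 2π): 21725π/2.

Therefore ∮_C P dx + Q dy = 21725π/2.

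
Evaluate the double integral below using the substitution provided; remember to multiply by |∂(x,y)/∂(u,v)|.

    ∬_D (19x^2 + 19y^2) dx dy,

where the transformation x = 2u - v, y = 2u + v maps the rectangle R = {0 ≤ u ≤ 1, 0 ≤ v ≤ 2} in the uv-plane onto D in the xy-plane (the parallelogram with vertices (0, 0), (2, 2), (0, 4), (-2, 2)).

Compute the Jacobian determinant of (x, y) with respect to (u, v):

    ∂(x,y)/∂(u,v) = | 2  -1 | = (2)(1) - (-1)(2) = 4.
                   | 2  1 |

Its absolute value is |J| = 4 (the area scaling factor).

Substituting x = 2u - v, y = 2u + v into the integrand,

    19x^2 + 19y^2 → 152u^2 + 38v^2,

so the integral becomes

    ∬_R (152u^2 + 38v^2) · |J| du dv = ∫_0^1 ∫_0^2 (608u^2 + 152v^2) dv du.

Inner (v): 1216u^2 + 1216/3.
Outer (u): 2432/3.

Therefore ∬_D (19x^2 + 19y^2) dx dy = 2432/3.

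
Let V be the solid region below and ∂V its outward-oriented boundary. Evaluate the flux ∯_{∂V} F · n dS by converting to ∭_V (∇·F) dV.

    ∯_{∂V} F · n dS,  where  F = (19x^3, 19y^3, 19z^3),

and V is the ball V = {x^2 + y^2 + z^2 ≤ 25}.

By the divergence theorem,

    ∯_{∂V} F · n dS = ∭_V (∇ · F) dV.

Compute the divergence:
    ∇ · F = ∂F_x/∂x + ∂F_y/∂y + ∂F_z/∂z = 57x^2 + 57y^2 + 57z^2.

In spherical coordinates, x = ρ sin(φ) cos(θ), y = ρ sin(φ) sin(θ), z = ρ cos(φ), dV = ρ^2 sin(φ) dρ dφ dθ, with 0 ≤ ρ ≤ 5, 0 ≤ φ ≤ π, 0 ≤ θ ≤ 2π.

The integrand, after substitution and multiplying by the volume element, becomes (57ρ^2) · ρ^2 sin(φ), so

    ∭_V (∇·F) dV = ∫_0^{2π} ∫_0^{π} ∫_0^{5} (57ρ^2) · ρ^2 sin(φ) dρ dφ dθ.

Inner (ρ from 0 to 5): 35625sin(φ).
Middle (φ from 0 to π): 71250.
Outer (θ from 0 to 2π): 142500π.

Therefore ∯_{∂V} F · n dS = 142500π.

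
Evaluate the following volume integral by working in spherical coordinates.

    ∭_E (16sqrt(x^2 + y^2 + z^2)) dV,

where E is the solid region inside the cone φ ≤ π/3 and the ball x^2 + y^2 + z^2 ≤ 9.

In spherical coordinates, x = ρ sin(φ) cos(θ), y = ρ sin(φ) sin(θ), z = ρ cos(φ), and dV = ρ^2 sin(φ) dρ dφ dθ.

The integrand becomes 16ρ, so

    ∭_E (16sqrt(x^2 + y^2 + z^2)) dV = ∫_{0}^{2π} ∫_{0}^{π/3} ∫_{0}^{3} (16ρ) · ρ^2 sin(φ) dρ dφ dθ.

Inner (ρ): 324sin(φ).
Middle (φ): 162.
Outer (θ): 324π.

Therefore the triple integral equals 324π.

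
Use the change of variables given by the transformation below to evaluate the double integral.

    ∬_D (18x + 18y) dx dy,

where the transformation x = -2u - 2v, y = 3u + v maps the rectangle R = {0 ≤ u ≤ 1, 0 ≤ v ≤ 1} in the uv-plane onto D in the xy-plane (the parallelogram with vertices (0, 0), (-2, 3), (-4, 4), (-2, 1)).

Compute the Jacobian determinant of (x, y) with respect to (u, v):

    ∂(x,y)/∂(u,v) = | -2  -2 | = (-2)(1) - (-2)(3) = 4.
                   | 3  1 |

Its absolute value is |J| = 4 (the area scaling factor).

Substituting x = -2u - 2v, y = 3u + v into the integrand,

    18x + 18y → 18u - 18v,

so the integral becomes

    ∬_R (18u - 18v) · |J| du dv = ∫_0^1 ∫_0^1 (72u - 72v) dv du.

Inner (v): 72u - 36.
Outer (u): 0.

Therefore ∬_D (18x + 18y) dx dy = 0.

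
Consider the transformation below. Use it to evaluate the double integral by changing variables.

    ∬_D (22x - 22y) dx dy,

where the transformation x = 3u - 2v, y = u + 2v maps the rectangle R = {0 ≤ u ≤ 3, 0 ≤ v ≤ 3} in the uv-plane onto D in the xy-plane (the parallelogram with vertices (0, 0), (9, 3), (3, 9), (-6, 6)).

Compute the Jacobian determinant of (x, y) with respect to (u, v):

    ∂(x,y)/∂(u,v) = | 3  -2 | = (3)(2) - (-2)(1) = 8.
                   | 1  2 |

Its absolute value is |J| = 8 (the area scaling factor).

Substituting x = 3u - 2v, y = u + 2v into the integrand,

    22x - 22y → 44u - 88v,

so the integral becomes

    ∬_R (44u - 88v) · |J| du dv = ∫_0^3 ∫_0^3 (352u - 704v) dv du.

Inner (v): 1056u - 3168.
Outer (u): -4752.

Therefore ∬_D (22x - 22y) dx dy = -4752.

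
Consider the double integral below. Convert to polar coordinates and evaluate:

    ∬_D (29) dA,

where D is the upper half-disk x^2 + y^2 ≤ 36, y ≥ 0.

The region D is 0 ≤ r ≤ 6, 0 ≤ θ ≤ π in polar coordinates, where x = r cos(θ), y = r sin(θ), and dA = r dr dθ.

Under the substitution, the integrand becomes 29, so

    ∬_D (29) dA = ∫_{0}^{π} ∫_{0}^{6} (29) · r dr dθ.

Inner integral (in r): ∫_{0}^{6} (29) · r dr = 522.

Outer integral (in θ): ∫_{0}^{π} (522) dθ = 522π.

Therefore ∬_D (29) dA = 522π.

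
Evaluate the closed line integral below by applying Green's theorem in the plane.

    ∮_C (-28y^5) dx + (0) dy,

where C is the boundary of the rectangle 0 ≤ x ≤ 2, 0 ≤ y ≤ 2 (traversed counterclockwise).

Green's theorem converts the closed line integral into a double integral over the enclosed region D:

    ∮_C P dx + Q dy = ∬_D (∂Q/∂x - ∂P/∂y) dA.

Here P = -28y^5, Q = 0, so

    ∂Q/∂x = 0,    ∂P/∂y = -140y^4,
    ∂Q/∂x - ∂P/∂y = 140y^4.

D is the region 0 ≤ x ≤ 2, 0 ≤ y ≤ 2. Evaluating the double integral:

    ∬_D (140y^4) dA = ∫_0^{2} ∫_0^{2} (140y^4) dy dx.

Inner (y from 0 to 2): 896.
Outer (x from 0 to 2): 1792.

Therefore ∮_C P dx + Q dy = 1792.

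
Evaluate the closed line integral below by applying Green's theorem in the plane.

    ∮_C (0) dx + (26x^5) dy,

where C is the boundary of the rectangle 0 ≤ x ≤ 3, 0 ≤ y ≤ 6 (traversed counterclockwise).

Green's theorem converts the closed line integral into a double integral over the enclosed region D:

    ∮_C P dx + Q dy = ∬_D (∂Q/∂x - ∂P/∂y) dA.

Here P = 0, Q = 26x^5, so

    ∂Q/∂x = 130x^4,    ∂P/∂y = 0,
    ∂Q/∂x - ∂P/∂y = 130x^4.

D is the region 0 ≤ x ≤ 3, 0 ≤ y ≤ 6. Evaluating the double integral:

    ∬_D (130x^4) dA = ∫_0^{3} ∫_0^{6} (130x^4) dy dx.

Inner (y from 0 to 6): 780x^4.
Outer (x from 0 to 3): 37908.

Therefore ∮_C P dx + Q dy = 37908.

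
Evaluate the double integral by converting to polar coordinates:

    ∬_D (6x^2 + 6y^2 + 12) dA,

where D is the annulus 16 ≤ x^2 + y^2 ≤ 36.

The region D is 4 ≤ r ≤ 6, 0 ≤ θ ≤ 2π in polar coordinates, where x = r cos(θ), y = r sin(θ), and dA = r dr dθ.

Under the substitution, the integrand becomes 6r^2 + 12, so

    ∬_D (6x^2 + 6y^2 + 12) dA = ∫_{0}^{2π} ∫_{4}^{6} (6r^2 + 12) · r dr dθ.

Inner integral (in r): ∫_{4}^{6} (6r^2 + 12) · r dr = 1680.

Outer integral (in θ): ∫_{0}^{2π} (1680) dθ = 3360π.

Therefore ∬_D (6x^2 + 6y^2 + 12) dA = 3360π.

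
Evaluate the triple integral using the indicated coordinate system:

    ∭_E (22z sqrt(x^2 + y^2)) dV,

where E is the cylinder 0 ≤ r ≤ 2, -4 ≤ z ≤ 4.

In cylindrical coordinates, x = r cos(θ), y = r sin(θ), z = z, and dV = r dr dθ dz.

The integrand becomes 22r z, so

    ∭_E (22z sqrt(x^2 + y^2)) dV = ∫_{0}^{2π} ∫_{0}^{2} ∫_{-4}^{4} (22r z) · r dz dr dθ.

Inner (z): 0.
Middle (r from 0 to 2): 0.
Outer (θ): 0.

Therefore the triple integral equals 0.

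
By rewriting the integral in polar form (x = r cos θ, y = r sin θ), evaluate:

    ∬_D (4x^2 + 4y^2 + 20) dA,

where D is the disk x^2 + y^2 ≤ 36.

The region D is 0 ≤ r ≤ 6, 0 ≤ θ ≤ 2π in polar coordinates, where x = r cos(θ), y = r sin(θ), and dA = r dr dθ.

Under the substitution, the integrand becomes 4r^2 + 20, so

    ∬_D (4x^2 + 4y^2 + 20) dA = ∫_{0}^{2π} ∫_{0}^{6} (4r^2 + 20) · r dr dθ.

Inner integral (in r): ∫_{0}^{6} (4r^2 + 20) · r dr = 1656.

Outer integral (in θ): ∫_{0}^{2π} (1656) dθ = 3312π.

Therefore ∬_D (4x^2 + 4y^2 + 20) dA = 3312π.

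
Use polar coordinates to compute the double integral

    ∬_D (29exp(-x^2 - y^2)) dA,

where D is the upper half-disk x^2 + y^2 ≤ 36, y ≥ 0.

The region D is 0 ≤ r ≤ 6, 0 ≤ θ ≤ π in polar coordinates, where x = r cos(θ), y = r sin(θ), and dA = r dr dθ.

Under the substitution, the integrand becomes 29exp(-r^2), so

    ∬_D (29exp(-x^2 - y^2)) dA = ∫_{0}^{π} ∫_{0}^{6} (29exp(-r^2)) · r dr dθ.

Inner integral (in r): ∫_{0}^{6} (29exp(-r^2)) · r dr = 29/2 - 29exp(-36)/2.

Outer integral (in θ): ∫_{0}^{π} (29/2 - 29exp(-36)/2) dθ = -29π (1 - exp(36))exp(-36)/2.

Therefore ∬_D (29exp(-x^2 - y^2)) dA = -29π (1 - exp(36))exp(-36)/2.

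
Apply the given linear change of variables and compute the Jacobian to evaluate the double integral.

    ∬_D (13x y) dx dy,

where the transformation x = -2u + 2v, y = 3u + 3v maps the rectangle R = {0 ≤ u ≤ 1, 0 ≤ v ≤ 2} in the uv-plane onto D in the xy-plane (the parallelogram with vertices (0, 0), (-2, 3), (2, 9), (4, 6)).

Compute the Jacobian determinant of (x, y) with respect to (u, v):

    ∂(x,y)/∂(u,v) = | -2  2 | = (-2)(3) - (2)(3) = -12.
                   | 3  3 |

Its absolute value is |J| = 12 (the area scaling factor).

Substituting x = -2u + 2v, y = 3u + 3v into the integrand,

    13x y → -78u^2 + 78v^2,

so the integral becomes

    ∬_R (-78u^2 + 78v^2) · |J| du dv = ∫_0^1 ∫_0^2 (-936u^2 + 936v^2) dv du.

Inner (v): 2496 - 1872u^2.
Outer (u): 1872.

Therefore ∬_D (13x y) dx dy = 1872.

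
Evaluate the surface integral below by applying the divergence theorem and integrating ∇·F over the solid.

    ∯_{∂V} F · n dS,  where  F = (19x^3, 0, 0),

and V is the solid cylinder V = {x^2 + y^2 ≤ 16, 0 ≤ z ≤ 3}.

By the divergence theorem,

    ∯_{∂V} F · n dS = ∭_V (∇ · F) dV.

Compute the divergence:
    ∇ · F = ∂F_x/∂x + ∂F_y/∂y + ∂F_z/∂z = 57x^2 + 0 + 0 = 57x^2.

In cylindrical coordinates, x = r cos(θ), y = r sin(θ), z = z, dV = r dr dθ dz, with 0 ≤ r ≤ 4, 0 ≤ θ ≤ 2π, 0 ≤ z ≤ 3.

The integrand, after substitution and multiplying by the volume element, becomes (57r^2cos(θ)^2) · r, so

    ∭_V (∇·F) dV = ∫_0^{2π} ∫_0^{4} ∫_0^{3} (57r^2cos(θ)^2) · r dz dr dθ.

Inner (z from 0 to 3): 171r^3cos(θ)^2.
Middle (r from 0 to 4): 10944cos(θ)^2.
Outer (θ from 0 to 2π): 10944π.

Therefore ∯_{∂V} F · n dS = 10944π.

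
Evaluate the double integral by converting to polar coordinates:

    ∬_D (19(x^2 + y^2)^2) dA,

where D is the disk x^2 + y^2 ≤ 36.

The region D is 0 ≤ r ≤ 6, 0 ≤ θ ≤ 2π in polar coordinates, where x = r cos(θ), y = r sin(θ), and dA = r dr dθ.

Under the substitution, the integrand becomes 19r^4, so

    ∬_D (19(x^2 + y^2)^2) dA = ∫_{0}^{2π} ∫_{0}^{6} (19r^4) · r dr dθ.

Inner integral (in r): ∫_{0}^{6} (19r^4) · r dr = 147744.

Outer integral (in θ): ∫_{0}^{2π} (147744) dθ = 295488π.

Therefore ∬_D (19(x^2 + y^2)^2) dA = 295488π.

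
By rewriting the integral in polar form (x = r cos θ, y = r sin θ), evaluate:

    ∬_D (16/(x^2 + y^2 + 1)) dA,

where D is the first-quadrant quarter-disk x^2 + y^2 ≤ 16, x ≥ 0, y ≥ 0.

The region D is 0 ≤ r ≤ 4, 0 ≤ θ ≤ π/2 in polar coordinates, where x = r cos(θ), y = r sin(θ), and dA = r dr dθ.

Under the substitution, the integrand becomes 16/(r^2 + 1), so

    ∬_D (16/(x^2 + y^2 + 1)) dA = ∫_{0}^{π/2} ∫_{0}^{4} (16/(r^2 + 1)) · r dr dθ.

Inner integral (in r): ∫_{0}^{4} (16/(r^2 + 1)) · r dr = log(6975757441).

Outer integral (in θ): ∫_{0}^{π/2} (log(6975757441)) dθ = 4π log(17).

Therefore ∬_D (16/(x^2 + y^2 + 1)) dA = 4π log(17).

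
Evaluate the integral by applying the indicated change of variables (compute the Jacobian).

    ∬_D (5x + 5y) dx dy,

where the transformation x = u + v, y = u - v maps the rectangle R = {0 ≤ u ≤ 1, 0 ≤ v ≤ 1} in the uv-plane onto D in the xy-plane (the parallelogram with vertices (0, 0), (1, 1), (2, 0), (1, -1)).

Compute the Jacobian determinant of (x, y) with respect to (u, v):

    ∂(x,y)/∂(u,v) = | 1  1 | = (1)(-1) - (1)(1) = -2.
                   | 1  -1 |

Its absolute value is |J| = 2 (the area scaling factor).

Substituting x = u + v, y = u - v into the integrand,

    5x + 5y → 10u,

so the integral becomes

    ∬_R (10u) · |J| du dv = ∫_0^1 ∫_0^1 (20u) dv du.

Inner (v): 20u.
Outer (u): 10.

Therefore ∬_D (5x + 5y) dx dy = 10.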